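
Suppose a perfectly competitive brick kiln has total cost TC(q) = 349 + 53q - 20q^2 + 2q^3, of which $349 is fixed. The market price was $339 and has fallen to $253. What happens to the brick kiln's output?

AVC = 53 - 20q + 2q^2, minimized at q = 5 where min AVC = $3. MC = 53 - 40q + 6q^2.
At P = $339 ≥ min AVC, set P = MC on the rising branch: q = 11.
At P = $253 ≥ min AVC, set P = MC: q = 10. The firm stays open but cuts output.

Output falls from 11 to 10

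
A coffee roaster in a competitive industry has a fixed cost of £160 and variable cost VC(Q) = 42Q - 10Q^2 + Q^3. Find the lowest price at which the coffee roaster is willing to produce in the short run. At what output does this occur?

Short-run supply begins at min AVC. From VC = 42Q - 10Q^2 + Q^3, AVC = 42 - 10Q + Q^2.
dAVC/dQ = -10 + 2Q = 0 gives Q = 5. min AVC = 42 - 10·5 + 5^2 = 17.
For P < £17 the firm produces nothing.

£17 per unit, at Q = 5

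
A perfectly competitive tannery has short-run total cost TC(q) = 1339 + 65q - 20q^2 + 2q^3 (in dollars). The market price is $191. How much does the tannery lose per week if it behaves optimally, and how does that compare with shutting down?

Profit = -$43 at q = 9

AVC = 65 - 20q + 2q^2 has its minimum $15 at q = 5; price $191 clears that bar, so the firm operates.
MC = 65 - 40q + 6q^2. Setting P = MC and taking the root on the rising branch gives q* = 9.
TR = 191·9 = 1719. TC = 1339 + 423 = 1762. Profit = 1719 − 1762 = -$43.
Shutting down would mean losing the fixed cost of $1339, so operating at a loss of $43 is better by $1296.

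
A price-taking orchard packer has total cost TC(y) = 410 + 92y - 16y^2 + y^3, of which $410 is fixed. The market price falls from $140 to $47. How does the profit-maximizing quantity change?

AVC = 92 - 16y + y^2, minimized at y = 8 where min AVC = $28. MC = 92 - 32y + 3y^2.
At P = $140 ≥ min AVC, set P = MC on the rising branch: y = 12.
At P = $47 ≥ min AVC, set P = MC: y = 9. The firm stays open but cuts output.

Output falls from 12 to 9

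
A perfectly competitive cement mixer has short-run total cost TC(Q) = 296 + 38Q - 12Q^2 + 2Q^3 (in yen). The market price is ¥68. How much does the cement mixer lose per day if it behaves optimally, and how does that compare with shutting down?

Profit = -¥96 at Q = 5

AVC = 38 - 12Q + 2Q^2 has its minimum ¥20 at Q = 3; price ¥68 clears that bar, so the firm operates.
With MC = 38 - 24Q + 6Q^2, P = MC on the upward-sloping part at Q* = 5.
TR = 68·5 = 340. TC = 296 + 140 = 436. Profit = 340 − 436 = -¥96.
Shutting down would mean losing the fixed cost of ¥296, so operating at a loss of ¥96 is better by ¥200.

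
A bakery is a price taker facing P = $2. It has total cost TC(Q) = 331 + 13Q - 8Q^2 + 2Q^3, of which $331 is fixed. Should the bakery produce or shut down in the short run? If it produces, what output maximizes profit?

Shut down

Strip out fixed cost: VC = 13Q - 8Q^2 + 2Q^3. Then AVC = 13 - 8Q + 2Q^2 and MC = 13 - 16Q + 6Q^2.
AVC hits its minimum where MC = AVC, at Q = 2, giving min AVC = 13 - 8·2 + 2·2^2 = $5.
P = $2 lies below min AVC = $5; no output level covers variable cost.
Shutting down limits the loss to fixed cost, $331.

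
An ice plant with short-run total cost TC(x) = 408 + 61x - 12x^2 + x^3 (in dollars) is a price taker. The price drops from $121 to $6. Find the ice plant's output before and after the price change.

AVC = 61 - 12x + x^2, minimized at x = 6 where min AVC = $25. MC = 61 - 24x + 3x^2.
At P = $121 ≥ min AVC, set P = MC on the rising branch: x = 10.
At P = $6 < min AVC = $25, price no longer covers variable cost at any output, so the firm shuts down: x = 0.

Output falls from 10 to 0 (the firm shuts down)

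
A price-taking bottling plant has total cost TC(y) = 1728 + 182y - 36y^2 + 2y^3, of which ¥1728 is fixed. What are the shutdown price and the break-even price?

Shutdown price = ¥20; break-even price = ¥182

Shutdown price = min AVC. AVC = 182 - 36y + 2y^2, with vertex at y = 9 and minimum ¥20.
ATC = 1728/y + 182 - 36y + 2y^2. Setting dATC/dy = −1728/y^2 − 36 + 4y = 0 gives y = 12 (since 4·12^3 − 36·12^2 = 1728).
min ATC = 1728/12 + 182 − 36·12 + 2·12^2 = ¥182. That is the break-even price.
For ¥20 ≤ P < ¥182 the firm produces at a loss; below ¥20 it shuts down.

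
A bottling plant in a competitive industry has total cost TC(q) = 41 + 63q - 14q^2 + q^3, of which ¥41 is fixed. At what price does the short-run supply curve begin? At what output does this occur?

¥14 per unit, at q = 7

The firm shuts down when price falls below the minimum of average variable cost. AVC = VC/q = 63 - 14q + q^2.
At the minimum of AVC, MC = AVC. MC = 63 - 28q + 3q^2; setting MC = AVC gives 2q^2 - 14q = 0, so q = 7. min AVC = 14.
For P < ¥14 the firm produces nothing.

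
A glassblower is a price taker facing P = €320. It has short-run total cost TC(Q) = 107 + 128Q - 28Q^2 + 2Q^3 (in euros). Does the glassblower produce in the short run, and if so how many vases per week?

Produce at Q = 12

Variable cost is VC = 128Q - 28Q^2 + 2Q^3, so AVC = VC/Q = 128 - 28Q + 2Q^2 and MC = dTC/dQ = 128 - 56Q + 6Q^2.
AVC hits its minimum where MC = AVC, at Q = 7, giving min AVC = 128 - 28·7 + 2·7^2 = €30.
Because €320 ≥ €30, revenue can cover variable cost; the firm operates.
Solving P = MC: -192 - 56Q + 6Q^2 = 0 ⇒ Q = -8/3 or 12. On the upward-sloping branch, Q* = 12.
Check: AVC at Q = 12 is €80 ≤ P, so revenue covers variable cost.
Profit = P·Q − TC = 320·12 − 1067 = €2773.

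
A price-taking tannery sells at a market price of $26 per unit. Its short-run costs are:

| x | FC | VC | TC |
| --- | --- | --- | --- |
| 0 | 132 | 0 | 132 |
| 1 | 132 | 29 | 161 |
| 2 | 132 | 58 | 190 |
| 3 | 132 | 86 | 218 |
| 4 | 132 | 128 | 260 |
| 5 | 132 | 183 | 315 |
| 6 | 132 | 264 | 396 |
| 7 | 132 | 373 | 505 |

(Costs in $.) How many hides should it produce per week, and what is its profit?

x = 0 (shut down); profit = -$132

Tabulate TR − TC: x=0: -132; x=1: -135; x=2: -138; x=3: -140; x=4: -156; x=5: -185; x=6: -240; x=7: -323.
Profit is highest at x = 0. Equivalently, the lowest AVC in the table is 86/3 ≈ $28.67 at x = 3, and P = $26 falls below it — price never covers variable cost, so the firm shuts down and loses only its fixed cost.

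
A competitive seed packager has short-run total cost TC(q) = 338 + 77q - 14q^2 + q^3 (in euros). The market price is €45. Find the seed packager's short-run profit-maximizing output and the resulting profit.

Profit = -€210 at q = 8

AVC = 77 - 14q + q^2; min AVC = €28 at q = 7. Since P = €45 ≥ min AVC, the firm produces.
MC = 77 - 28q + 3q^2. Setting P = MC and taking the root on the rising branch gives q* = 8.
TR = 45·8 = 360. TC = 338 + 232 = 570. Profit = 360 − 570 = -€210.
By producing, the firm covers all variable cost plus €128 of fixed cost; shutting down would lose the full €338.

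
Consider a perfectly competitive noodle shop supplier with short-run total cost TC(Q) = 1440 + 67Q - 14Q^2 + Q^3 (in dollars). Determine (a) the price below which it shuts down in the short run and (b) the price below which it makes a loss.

Shutdown price = $18; break-even price = $163

Shutdown price = min AVC. AVC = 67 - 14Q + Q^2, with vertex at Q = 7 and minimum $18.
ATC = 1440/Q + 67 - 14Q + Q^2. Setting dATC/dQ = −1440/Q^2 − 14 + 2Q = 0 gives Q = 12 (since 2·12^3 − 14·12^2 = 1440).
min ATC = 1440/12 + 67 − 14·12 + 12^2 = $163. That is the break-even price.
For $18 ≤ P < $163 the firm produces at a loss; below $18 it shuts down.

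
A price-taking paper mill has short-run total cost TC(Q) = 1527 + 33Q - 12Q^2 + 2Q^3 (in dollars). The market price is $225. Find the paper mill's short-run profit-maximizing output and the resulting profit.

AVC = 33 - 12Q + 2Q^2 has its minimum $15 at Q = 3; price $225 clears that bar, so the firm operates.
With MC = 33 - 24Q + 6Q^2, P = MC on the upward-sloping part at Q* = 8.
TR = 225·8 = 1800. TC = 1527 + 520 = 2047. Profit = 1800 − 2047 = -$247.
By producing, the firm covers all variable cost plus $1280 of fixed cost; shutting down would lose the full $1527.

Profit = -$247 at Q = 8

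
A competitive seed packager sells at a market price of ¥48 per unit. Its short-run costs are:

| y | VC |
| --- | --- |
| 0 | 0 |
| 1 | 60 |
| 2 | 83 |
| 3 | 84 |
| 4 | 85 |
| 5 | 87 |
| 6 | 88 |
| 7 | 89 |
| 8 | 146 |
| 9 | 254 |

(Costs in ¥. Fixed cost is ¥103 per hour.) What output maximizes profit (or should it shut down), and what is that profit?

y = 7; profit = ¥144

Tabulate TR − TC: y=0: -103; y=1: -115; y=2: -90; y=3: -43; y=4: 4; y=5: 50; y=6: 97; y=7: 144; y=8: 135; y=9: 75.
Profit is maximized at y = 7. AVC there is 89/7 = ¥12.71 ≤ P, so producing beats shutting down (which would give -¥103).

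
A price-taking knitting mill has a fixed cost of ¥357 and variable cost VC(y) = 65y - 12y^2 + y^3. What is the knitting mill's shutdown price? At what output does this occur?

¥29 per unit, at y = 6

The shutdown price is the minimum of AVC. VC = 65y - 12y^2 + y^3, so AVC = 65 - 12y + y^2.
At the minimum of AVC, MC = AVC. MC = 65 - 24y + 3y^2; setting MC = AVC gives 2y^2 - 12y = 0, so y = 6. min AVC = 29.
So the shutdown price is ¥29.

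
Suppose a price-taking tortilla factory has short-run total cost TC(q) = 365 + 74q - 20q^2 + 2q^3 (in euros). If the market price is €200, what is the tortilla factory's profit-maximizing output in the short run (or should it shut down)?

Strip out fixed cost: VC = 74q - 20q^2 + 2q^3. Then AVC = 74 - 20q + 2q^2 and MC = 74 - 40q + 6q^2.
AVC hits its minimum where MC = AVC, at q = 5, giving min AVC = 74 - 20·5 + 2·5^2 = €24.
Since P = €200 ≥ min AVC = €24, price covers variable cost and the firm should produce.
Set P = MC: 200 = 74 - 40q + 6q^2 → -126 - 40q + 6q^2 = 0. The roots are q = -7/3 and q = 9; the profit-maximizing output is on the rising part of MC, so q* = 9.
Check: AVC at q = 9 is €56 ≤ P, so revenue covers variable cost.
Profit = P·q − TC = 200·9 − 869 = €931.

Produce at q = 9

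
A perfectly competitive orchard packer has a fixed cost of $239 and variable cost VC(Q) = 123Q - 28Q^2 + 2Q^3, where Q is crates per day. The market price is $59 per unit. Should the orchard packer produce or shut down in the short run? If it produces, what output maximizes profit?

From TC, MC = TC'(Q) = 123 - 56Q + 6Q^2 and AVC = VC/Q = 123 - 28Q + 2Q^2.
The AVC parabola has its vertex at Q = 28/4 = 7, where AVC = 123 - 28·7 + 2·7^2 = $25.
Since P = $59 ≥ min AVC = $25, price covers variable cost and the firm should produce.
Solving P = MC: 64 - 56Q + 6Q^2 = 0 ⇒ Q = 4/3 or 8. On the upward-sloping branch, Q* = 8.
Check: AVC at Q = 8 is $27 ≤ P, so revenue covers variable cost.
Profit = P·Q − TC = 59·8 − 455 = $17.

Produce at Q = 8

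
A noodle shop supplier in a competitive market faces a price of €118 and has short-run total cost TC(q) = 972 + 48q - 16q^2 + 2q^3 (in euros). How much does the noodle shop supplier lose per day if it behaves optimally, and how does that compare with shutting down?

Profit = -€384 at q = 7

AVC = 48 - 16q + 2q^2; min AVC = €16 at q = 4. Since P = €118 ≥ min AVC, the firm produces.
With MC = 48 - 32q + 6q^2, P = MC on the upward-sloping part at q* = 7.
TR = 118·7 = 826. TC = 972 + 238 = 1210. Profit = 826 − 1210 = -€384.
That loss of €384 beats the €972 the firm would lose by shutting down; producing recovers €588 of fixed cost.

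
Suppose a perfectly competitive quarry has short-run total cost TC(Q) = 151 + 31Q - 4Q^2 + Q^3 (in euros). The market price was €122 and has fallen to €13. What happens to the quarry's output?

MC = 31 - 8Q + 3Q^2; the shutdown threshold is min AVC = €27 (at Q = 2).
With P = €122 above the shutdown price, P = MC gives Q = 7.
At P = €13 < min AVC = €27, price no longer covers variable cost at any output, so the firm shuts down: Q = 0.

Output falls from 7 to 0 (the firm shuts down)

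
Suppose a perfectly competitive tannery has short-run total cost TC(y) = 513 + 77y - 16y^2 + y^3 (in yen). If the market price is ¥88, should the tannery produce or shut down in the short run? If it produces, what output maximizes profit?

Produce at y = 11

Variable cost is VC = 77y - 16y^2 + y^3, so AVC = VC/y = 77 - 16y + y^2 and MC = dTC/dy = 77 - 32y + 3y^2.
AVC hits its minimum where MC = AVC, at y = 8, giving min AVC = 77 - 16·8 + 8^2 = ¥13.
Since P = ¥88 ≥ min AVC = ¥13, price covers variable cost and the firm should produce.
Set P = MC: 88 = 77 - 32y + 3y^2 → -11 - 32y + 3y^2 = 0. The roots are y = -1/3 and y = 11; the profit-maximizing output is on the rising part of MC, so y* = 11.
Check: AVC at y = 11 is ¥22 ≤ P, so revenue covers variable cost.
Profit = P·y − TC = 88·11 − 755 = ¥213.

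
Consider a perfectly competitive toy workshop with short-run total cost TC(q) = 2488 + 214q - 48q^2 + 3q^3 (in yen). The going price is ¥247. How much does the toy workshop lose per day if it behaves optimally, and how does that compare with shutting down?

AVC = 214 - 48q + 3q^2 has its minimum ¥22 at q = 8; price ¥247 clears that bar, so the firm operates.
MC = 214 - 96q + 9q^2. Setting P = MC and taking the root on the rising branch gives q* = 11.
TR = 247·11 = 2717. TC = 2488 + 539 = 3027. Profit = 2717 − 3027 = -¥310.
That loss of ¥310 beats the ¥2488 the firm would lose by shutting down; producing recovers ¥2178 of fixed cost.

Profit = -¥310 at q = 11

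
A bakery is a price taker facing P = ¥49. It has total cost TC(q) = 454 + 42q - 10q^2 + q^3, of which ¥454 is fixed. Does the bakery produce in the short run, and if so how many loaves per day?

Produce at q = 7

Strip out fixed cost: VC = 42q - 10q^2 + q^3. Then AVC = 42 - 10q + q^2 and MC = 42 - 20q + 3q^2.
AVC is minimized where dAVC/dq = -10 + 2q = 0, at q = 5; min AVC = 42 - 10·5 + 5^2 = ¥17.
Because ¥49 ≥ ¥17, revenue can cover variable cost; the firm operates.
Set P = MC: 49 = 42 - 20q + 3q^2 → -7 - 20q + 3q^2 = 0. The roots are q = -1/3 and q = 7; the profit-maximizing output is on the rising part of MC, so q* = 7.
Check: AVC at q = 7 is ¥21 ≤ P, so revenue covers variable cost.
Profit = P·q − TC = 49·7 − 601 = -¥258, a loss, but smaller than the ¥454 fixed cost the firm would lose by shutting down.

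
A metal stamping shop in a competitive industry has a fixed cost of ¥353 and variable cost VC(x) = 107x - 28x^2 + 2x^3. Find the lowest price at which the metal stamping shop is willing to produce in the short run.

The firm shuts down when price falls below the minimum of average variable cost. AVC = VC/x = 107 - 28x + 2x^2.
dAVC/dx = -28 + 4x = 0 gives x = 7. min AVC = 107 - 28·7 + 2·7^2 = 9.
For P < ¥9 the firm produces nothing.

¥9 per unit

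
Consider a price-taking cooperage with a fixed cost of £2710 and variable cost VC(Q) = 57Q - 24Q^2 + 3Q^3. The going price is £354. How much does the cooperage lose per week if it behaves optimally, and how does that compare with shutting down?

Profit = -£280 at Q = 9

AVC = 57 - 24Q + 3Q^2 has its minimum £9 at Q = 4; price £354 clears that bar, so the firm operates.
With MC = 57 - 48Q + 9Q^2, P = MC on the upward-sloping part at Q* = 9.
TR = 354·9 = 3186. TC = 2710 + 756 = 3466. Profit = 3186 − 3466 = -£280.
By producing, the firm covers all variable cost plus £2430 of fixed cost; shutting down would lose the full £2710.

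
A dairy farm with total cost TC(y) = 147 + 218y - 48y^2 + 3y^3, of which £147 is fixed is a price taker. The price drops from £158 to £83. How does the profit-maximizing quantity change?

Output falls from 10 to 9

MC = 218 - 96y + 9y^2; the shutdown threshold is min AVC = £26 (at y = 8).
With P = £158 above the shutdown price, P = MC gives y = 10.
At P = £83 ≥ min AVC, set P = MC: y = 9. The firm stays open but cuts output.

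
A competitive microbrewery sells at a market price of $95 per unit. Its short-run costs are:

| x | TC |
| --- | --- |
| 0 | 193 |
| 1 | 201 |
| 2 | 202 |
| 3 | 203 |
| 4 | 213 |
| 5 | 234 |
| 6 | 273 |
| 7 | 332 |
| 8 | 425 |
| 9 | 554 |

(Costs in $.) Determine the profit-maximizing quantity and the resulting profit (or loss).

Profit at each row (π = 95x − TC): x=0: -193; x=1: -106; x=2: -12; x=3: 82; x=4: 167; x=5: 241; x=6: 297; x=7: 333; x=8: 335; x=9: 301.
Profit is maximized at x = 8. AVC there is 232/8 = $29 ≤ P, so producing beats shutting down (which would give -$193).

x = 8; profit = $335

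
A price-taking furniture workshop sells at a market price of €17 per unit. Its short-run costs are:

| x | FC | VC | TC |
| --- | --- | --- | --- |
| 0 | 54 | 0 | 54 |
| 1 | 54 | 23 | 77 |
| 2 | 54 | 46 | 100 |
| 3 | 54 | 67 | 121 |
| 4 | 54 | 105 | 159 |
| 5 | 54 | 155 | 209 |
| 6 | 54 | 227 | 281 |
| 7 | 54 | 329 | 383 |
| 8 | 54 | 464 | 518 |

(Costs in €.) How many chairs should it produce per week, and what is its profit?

x = 0 (shut down); profit = -€54

Tabulate TR − TC: x=0: -54; x=1: -60; x=2: -66; x=3: -70; x=4: -91; x=5: -124; x=6: -179; x=7: -264; x=8: -382.
Profit is highest at x = 0. Equivalently, the lowest AVC in the table is 67/3 ≈ €22.33 at x = 3, and P = €17 falls below it — price never covers variable cost, so the firm shuts down and loses only its fixed cost.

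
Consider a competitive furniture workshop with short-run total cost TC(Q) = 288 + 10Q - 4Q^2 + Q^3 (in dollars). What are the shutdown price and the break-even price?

Shutdown price = $6; break-even price = $70

Shutdown price = min AVC. AVC = 10 - 4Q + Q^2, with vertex at Q = 2 and minimum $6.
ATC = 288/Q + 10 - 4Q + Q^2. Setting dATC/dQ = −288/Q^2 − 4 + 2Q = 0 gives Q = 6 (since 2·6^3 − 4·6^2 = 288).
min ATC = 288/6 + 10 − 4·6 + 6^2 = $70. That is the break-even price.
For $6 ≤ P < $70 the firm produces at a loss; below $6 it shuts down.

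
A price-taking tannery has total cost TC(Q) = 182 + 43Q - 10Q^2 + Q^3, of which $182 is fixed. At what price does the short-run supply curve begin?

$18 per unit

The shutdown price is the minimum of AVC. VC = 43Q - 10Q^2 + Q^3, so AVC = 43 - 10Q + Q^2.
dAVC/dQ = -10 + 2Q = 0 gives Q = 5. min AVC = 43 - 10·5 + 5^2 = 18.
So the shutdown price is $18.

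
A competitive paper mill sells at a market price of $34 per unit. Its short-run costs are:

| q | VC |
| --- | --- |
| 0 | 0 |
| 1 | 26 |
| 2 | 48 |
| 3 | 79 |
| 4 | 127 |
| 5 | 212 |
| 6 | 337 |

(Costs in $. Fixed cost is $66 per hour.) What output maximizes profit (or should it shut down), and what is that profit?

q = 3; profit = -$43

Compute π = P·q − TC at each output: q=0: -66; q=1: -58; q=2: -46; q=3: -43; q=4: -57; q=5: -108; q=6: -199.
Profit is maximized at q = 3. AVC there is 79/3 = $26.33 ≤ P, so producing beats shutting down (which would give -$66).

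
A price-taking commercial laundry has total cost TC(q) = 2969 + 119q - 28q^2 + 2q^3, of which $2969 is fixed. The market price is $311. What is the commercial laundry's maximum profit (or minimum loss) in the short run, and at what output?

AVC = 119 - 28q + 2q^2 has its minimum $21 at q = 7; price $311 clears that bar, so the firm operates.
With MC = 119 - 56q + 6q^2, P = MC on the upward-sloping part at q* = 12.
TR = 311·12 = 3732. TC = 2969 + 852 = 3821. Profit = 3732 − 3821 = -$89.
Shutting down would mean losing the fixed cost of $2969, so operating at a loss of $89 is better by $2880.

Profit = -$89 at q = 12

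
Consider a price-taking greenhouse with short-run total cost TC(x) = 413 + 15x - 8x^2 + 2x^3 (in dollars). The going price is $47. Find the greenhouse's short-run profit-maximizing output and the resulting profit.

AVC = 15 - 8x + 2x^2 has its minimum $7 at x = 2; price $47 clears that bar, so the firm operates.
MC = 15 - 16x + 6x^2. Setting P = MC and taking the root on the rising branch gives x* = 4.
TR = 47·4 = 188. TC = 413 + 60 = 473. Profit = 188 − 473 = -$285.
That loss of $285 beats the $413 the firm would lose by shutting down; producing recovers $128 of fixed cost.

Profit = -$285 at x = 4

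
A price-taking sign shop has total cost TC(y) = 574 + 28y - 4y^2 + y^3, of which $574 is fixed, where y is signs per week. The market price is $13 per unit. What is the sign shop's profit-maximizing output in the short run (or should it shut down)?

Shut down

From TC, MC = TC'(y) = 28 - 8y + 3y^2 and AVC = VC/y = 28 - 4y + y^2.
AVC hits its minimum where MC = AVC, at y = 2, giving min AVC = 28 - 4·2 + 2^2 = $24.
P = $13 lies below min AVC = $24; no output level covers variable cost.
The firm minimizes its loss by shutting down and losing only its fixed cost of $574.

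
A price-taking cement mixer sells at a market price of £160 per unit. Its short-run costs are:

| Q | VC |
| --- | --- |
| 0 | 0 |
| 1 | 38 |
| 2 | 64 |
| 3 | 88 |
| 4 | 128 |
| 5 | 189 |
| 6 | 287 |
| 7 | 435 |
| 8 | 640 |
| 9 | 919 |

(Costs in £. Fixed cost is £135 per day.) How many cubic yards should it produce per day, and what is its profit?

Q = 7; profit = £550

Tabulate TR − TC: Q=0: -135; Q=1: -13; Q=2: 121; Q=3: 257; Q=4: 377; Q=5: 476; Q=6: 538; Q=7: 550; Q=8: 505; Q=9: 386.
Profit is maximized at Q = 7. AVC there is 435/7 = £62.14 ≤ P, so producing beats shutting down (which would give -£135).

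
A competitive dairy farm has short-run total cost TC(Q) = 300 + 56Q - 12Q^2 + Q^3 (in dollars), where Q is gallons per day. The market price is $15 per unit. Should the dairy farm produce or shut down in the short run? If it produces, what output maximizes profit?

Shut down

From TC, MC = TC'(Q) = 56 - 24Q + 3Q^2 and AVC = VC/Q = 56 - 12Q + Q^2.
The AVC parabola has its vertex at Q = 12/2 = 6, where AVC = 56 - 12·6 + 6^2 = $20.
P = $15 lies below min AVC = $20; no output level covers variable cost.
Best response: produce nothing and absorb the $300 fixed cost.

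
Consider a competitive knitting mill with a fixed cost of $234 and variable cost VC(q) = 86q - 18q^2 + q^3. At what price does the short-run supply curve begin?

Short-run supply begins at min AVC. From VC = 86q - 18q^2 + q^3, AVC = 86 - 18q + q^2.
At the minimum of AVC, MC = AVC. MC = 86 - 36q + 3q^2; setting MC = AVC gives 2q^2 - 18q = 0, so q = 9. min AVC = 5.
For P < $5 the firm produces nothing.

$5 per unit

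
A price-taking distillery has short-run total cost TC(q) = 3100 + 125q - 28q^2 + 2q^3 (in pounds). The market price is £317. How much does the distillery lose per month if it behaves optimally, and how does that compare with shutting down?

AVC = 125 - 28q + 2q^2; min AVC = £27 at q = 7. Since P = £317 ≥ min AVC, the firm produces.
MC = 125 - 56q + 6q^2. Setting P = MC and taking the root on the rising branch gives q* = 12.
TR = 317·12 = 3804. TC = 3100 + 924 = 4024. Profit = 3804 − 4024 = -£220.
By producing, the firm covers all variable cost plus £2880 of fixed cost; shutting down would lose the full £3100.

Profit = -£220 at q = 12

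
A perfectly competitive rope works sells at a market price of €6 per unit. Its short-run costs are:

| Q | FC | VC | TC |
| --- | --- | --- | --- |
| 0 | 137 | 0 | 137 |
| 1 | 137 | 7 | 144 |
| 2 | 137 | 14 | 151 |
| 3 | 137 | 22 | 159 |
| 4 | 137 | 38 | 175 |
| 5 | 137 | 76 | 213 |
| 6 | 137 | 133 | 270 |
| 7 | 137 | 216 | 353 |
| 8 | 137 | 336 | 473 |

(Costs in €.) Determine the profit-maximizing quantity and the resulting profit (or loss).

Compute π = P·Q − TC at each output: Q=0: -137; Q=1: -138; Q=2: -139; Q=3: -141; Q=4: -151; Q=5: -183; Q=6: -234; Q=7: -311; Q=8: -425.
Profit is highest at Q = 0. Equivalently, the lowest AVC in the table is 7/1 ≈ €7 at Q = 1, and P = €6 falls below it — price never covers variable cost, so the firm shuts down and loses only its fixed cost.

Q = 0 (shut down); profit = -€137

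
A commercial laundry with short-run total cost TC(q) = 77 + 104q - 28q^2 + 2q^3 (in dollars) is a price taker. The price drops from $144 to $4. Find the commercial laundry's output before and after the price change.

MC = 104 - 56q + 6q^2; the shutdown threshold is min AVC = $6 (at q = 7).
With P = $144 above the shutdown price, P = MC gives q = 10.
At P = $4 < min AVC = $6, price no longer covers variable cost at any output, so the firm shuts down: q = 0.

Output falls from 10 to 0 (the firm shuts down)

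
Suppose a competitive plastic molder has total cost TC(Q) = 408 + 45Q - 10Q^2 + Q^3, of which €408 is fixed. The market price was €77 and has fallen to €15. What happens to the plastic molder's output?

Output falls from 8 to 0 (the firm shuts down)

MC = 45 - 20Q + 3Q^2; the shutdown threshold is min AVC = €20 (at Q = 5).
With P = €77 above the shutdown price, P = MC gives Q = 8.
At P = €15 < min AVC = €20, price no longer covers variable cost at any output, so the firm shuts down: Q = 0.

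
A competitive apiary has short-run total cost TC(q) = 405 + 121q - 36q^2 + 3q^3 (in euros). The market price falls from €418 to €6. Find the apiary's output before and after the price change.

MC = 121 - 72q + 9q^2; the shutdown threshold is min AVC = €13 (at q = 6).
At P = €418 ≥ min AVC, set P = MC on the rising branch: q = 11.
At P = €6 < min AVC = €13, price no longer covers variable cost at any output, so the firm shuts down: q = 0.

Output falls from 11 to 0 (the firm shuts down)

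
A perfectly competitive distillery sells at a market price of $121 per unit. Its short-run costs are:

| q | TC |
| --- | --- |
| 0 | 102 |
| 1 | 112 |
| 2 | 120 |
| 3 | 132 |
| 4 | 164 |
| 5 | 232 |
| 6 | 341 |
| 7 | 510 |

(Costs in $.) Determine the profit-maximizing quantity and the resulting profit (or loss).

Profit at each row (π = 121q − TC): q=0: -102; q=1: 9; q=2: 122; q=3: 231; q=4: 320; q=5: 373; q=6: 385; q=7: 337.
Profit is maximized at q = 6. AVC there is 239/6 = $39.83 ≤ P, so producing beats shutting down (which would give -$102).

q = 6; profit = $385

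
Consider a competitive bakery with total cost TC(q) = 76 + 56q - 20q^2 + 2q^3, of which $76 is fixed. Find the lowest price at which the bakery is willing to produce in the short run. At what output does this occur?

$6 per unit, at q = 5

The shutdown price is the minimum of AVC. VC = 56q - 20q^2 + 2q^3, so AVC = 56 - 20q + 2q^2.
dAVC/dq = -20 + 4q = 0 gives q = 5. min AVC = 56 - 20·5 + 2·5^2 = 6.
The firm shuts down for any P below $6.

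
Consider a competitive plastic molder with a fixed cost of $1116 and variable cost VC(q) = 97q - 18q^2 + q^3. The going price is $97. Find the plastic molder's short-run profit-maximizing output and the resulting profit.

Profit = -$252 at q = 12

AVC = 97 - 18q + q^2; min AVC = $16 at q = 9. Since P = $97 ≥ min AVC, the firm produces.
MC = 97 - 36q + 3q^2. Setting P = MC and taking the root on the rising branch gives q* = 12.
TR = 97·12 = 1164. TC = 1116 + 300 = 1416. Profit = 1164 − 1416 = -$252.
That loss of $252 beats the $1116 the firm would lose by shutting down; producing recovers $864 of fixed cost.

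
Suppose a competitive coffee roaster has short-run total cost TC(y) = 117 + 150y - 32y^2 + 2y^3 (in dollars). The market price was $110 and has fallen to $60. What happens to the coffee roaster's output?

Output falls from 10 to 9

AVC = 150 - 32y + 2y^2, minimized at y = 8 where min AVC = $22. MC = 150 - 64y + 6y^2.
With P = $110 above the shutdown price, P = MC gives y = 10.
At P = $60 ≥ min AVC, set P = MC: y = 9. The firm stays open but cuts output.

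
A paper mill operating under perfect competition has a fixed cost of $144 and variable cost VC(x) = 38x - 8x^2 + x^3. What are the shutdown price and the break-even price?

AVC = 38 - 8x + x^2; minimized at x = 4, giving min AVC = $22. That is the shutdown price.
ATC = 144/x + 38 - 8x + x^2. Setting dATC/dx = −144/x^2 − 8 + 2x = 0 gives x = 6 (since 2·6^3 − 8·6^2 = 144).
min ATC = 144/6 + 38 − 8·6 + 6^2 = $50. That is the break-even price.
Between these two prices the firm operates at a loss; above $50 it earns a profit.

Shutdown price = $22; break-even price = $50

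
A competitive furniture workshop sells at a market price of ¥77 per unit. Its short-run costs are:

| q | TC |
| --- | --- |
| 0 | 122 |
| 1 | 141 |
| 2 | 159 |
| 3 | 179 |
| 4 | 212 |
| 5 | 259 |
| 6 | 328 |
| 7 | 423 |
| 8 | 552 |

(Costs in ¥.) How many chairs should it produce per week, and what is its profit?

Compute π = P·q − TC at each output: q=0: -122; q=1: -64; q=2: -5; q=3: 52; q=4: 96; q=5: 126; q=6: 134; q=7: 116; q=8: 64.
Profit is maximized at q = 6. AVC there is 206/6 = ¥34.33 ≤ P, so producing beats shutting down (which would give -¥122).

q = 6; profit = ¥134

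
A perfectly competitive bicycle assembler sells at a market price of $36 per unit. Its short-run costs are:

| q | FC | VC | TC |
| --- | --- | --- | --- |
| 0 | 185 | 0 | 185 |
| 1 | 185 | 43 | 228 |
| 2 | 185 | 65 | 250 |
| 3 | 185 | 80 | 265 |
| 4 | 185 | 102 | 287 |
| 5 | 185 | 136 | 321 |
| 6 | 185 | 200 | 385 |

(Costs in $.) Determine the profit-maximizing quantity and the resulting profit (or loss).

q = 5; profit = -$141

Profit at each row (π = 36q − TC): q=0: -185; q=1: -192; q=2: -178; q=3: -157; q=4: -143; q=5: -141; q=6: -169.
Profit is maximized at q = 5. AVC there is 136/5 = $27.20 ≤ P, so producing beats shutting down (which would give -$185).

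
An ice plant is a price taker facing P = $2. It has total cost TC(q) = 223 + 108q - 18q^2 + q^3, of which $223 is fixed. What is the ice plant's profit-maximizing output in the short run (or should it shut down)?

Shut down

From TC, MC = TC'(q) = 108 - 36q + 3q^2 and AVC = VC/q = 108 - 18q + q^2.
AVC hits its minimum where MC = AVC, at q = 9, giving min AVC = 108 - 18·9 + 9^2 = $27.
Since P = $2 < min AVC = $27, price fails to cover variable cost at any output.
Best response: produce nothing and absorb the $223 fixed cost.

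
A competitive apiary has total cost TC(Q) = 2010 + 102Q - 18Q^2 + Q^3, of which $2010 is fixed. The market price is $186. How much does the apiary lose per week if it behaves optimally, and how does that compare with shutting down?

AVC = 102 - 18Q + Q^2 has its minimum $21 at Q = 9; price $186 clears that bar, so the firm operates.
With MC = 102 - 36Q + 3Q^2, P = MC on the upward-sloping part at Q* = 14.
TR = 186·14 = 2604. TC = 2010 + 644 = 2654. Profit = 2604 − 2654 = -$50.
By producing, the firm covers all variable cost plus $1960 of fixed cost; shutting down would lose the full $2010.

Profit = -$50 at Q = 14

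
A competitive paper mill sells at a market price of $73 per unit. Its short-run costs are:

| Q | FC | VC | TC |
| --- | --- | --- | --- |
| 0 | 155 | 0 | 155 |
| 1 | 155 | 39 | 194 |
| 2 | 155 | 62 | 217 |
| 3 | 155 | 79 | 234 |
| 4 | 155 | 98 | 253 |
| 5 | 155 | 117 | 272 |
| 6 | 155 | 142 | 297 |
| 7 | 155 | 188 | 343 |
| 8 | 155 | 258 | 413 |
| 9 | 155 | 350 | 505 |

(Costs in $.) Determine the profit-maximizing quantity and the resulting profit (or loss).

Tabulate TR − TC: Q=0: -155; Q=1: -121; Q=2: -71; Q=3: -15; Q=4: 39; Q=5: 93; Q=6: 141; Q=7: 168; Q=8: 171; Q=9: 152.
Profit is maximized at Q = 8. AVC there is 258/8 = $32.25 ≤ P, so producing beats shutting down (which would give -$155).

Q = 8; profit = $171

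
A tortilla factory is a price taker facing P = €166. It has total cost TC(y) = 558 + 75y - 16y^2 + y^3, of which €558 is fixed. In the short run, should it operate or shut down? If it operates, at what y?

From TC, MC = TC'(y) = 75 - 32y + 3y^2 and AVC = VC/y = 75 - 16y + y^2.
AVC hits its minimum where MC = AVC, at y = 8, giving min AVC = 75 - 16·8 + 8^2 = €11.
Because €166 ≥ €11, revenue can cover variable cost; the firm operates.
Solving P = MC: -91 - 32y + 3y^2 = 0 ⇒ y = -7/3 or 13. On the upward-sloping branch, y* = 13.
Check: AVC at y = 13 is €36 ≤ P, so revenue covers variable cost.
Profit = P·y − TC = 166·13 − 1026 = €1132.

Produce at y = 13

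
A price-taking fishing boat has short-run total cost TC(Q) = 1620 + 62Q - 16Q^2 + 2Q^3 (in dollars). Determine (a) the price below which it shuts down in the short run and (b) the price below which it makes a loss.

Shutdown price = min AVC. AVC = 62 - 16Q + 2Q^2, with vertex at Q = 4 and minimum $30.
ATC = 1620/Q + 62 - 16Q + 2Q^2. Setting dATC/dQ = −1620/Q^2 − 16 + 4Q = 0 gives Q = 9 (since 4·9^3 − 16·9^2 = 1620).
min ATC = 1620/9 + 62 − 16·9 + 2·9^2 = $260. That is the break-even price.
For $30 ≤ P < $260 the firm produces at a loss; below $30 it shuts down.

Shutdown price = $30; break-even price = $260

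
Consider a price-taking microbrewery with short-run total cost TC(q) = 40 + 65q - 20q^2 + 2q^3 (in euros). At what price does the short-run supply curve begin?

The firm shuts down when price falls below the minimum of average variable cost. AVC = VC/q = 65 - 20q + 2q^2.
dAVC/dq = -20 + 4q = 0 gives q = 5. min AVC = 65 - 20·5 + 2·5^2 = 15.
For P < €15 the firm produces nothing.

€15 per unit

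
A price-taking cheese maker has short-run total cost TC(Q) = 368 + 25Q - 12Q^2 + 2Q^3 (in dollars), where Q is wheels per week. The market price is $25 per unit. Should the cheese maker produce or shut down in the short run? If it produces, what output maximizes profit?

Variable cost is VC = 25Q - 12Q^2 + 2Q^3, so AVC = VC/Q = 25 - 12Q + 2Q^2 and MC = dTC/dQ = 25 - 24Q + 6Q^2.
AVC hits its minimum where MC = AVC, at Q = 3, giving min AVC = 25 - 12·3 + 2·3^2 = $7.
P = $25 exceeds min AVC = $7, so the firm stays open.
P = MC gives -24Q + 6Q^2 = 0, with roots 0 and 4. Take the larger (rising MC): Q* = 4.
Check: AVC at Q = 4 is $9 ≤ P, so revenue covers variable cost.
Profit = P·Q − TC = 25·4 − 404 = -$304, a loss, but smaller than the $368 fixed cost the firm would lose by shutting down.

Produce at Q = 4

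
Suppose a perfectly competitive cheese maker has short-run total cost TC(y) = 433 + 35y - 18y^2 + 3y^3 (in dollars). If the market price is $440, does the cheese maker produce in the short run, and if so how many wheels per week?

Produce at y = 9

Strip out fixed cost: VC = 35y - 18y^2 + 3y^3. Then AVC = 35 - 18y + 3y^2 and MC = 35 - 36y + 9y^2.
The AVC parabola has its vertex at y = 18/6 = 3, where AVC = 35 - 18·3 + 3·3^2 = $8.
Because $440 ≥ $8, revenue can cover variable cost; the firm operates.
Set P = MC: 440 = 35 - 36y + 9y^2 → -405 - 36y + 9y^2 = 0. The roots are y = -5 and y = 9; the profit-maximizing output is on the rising part of MC, so y* = 9.
Check: AVC at y = 9 is $116 ≤ P, so revenue covers variable cost.
Profit = P·y − TC = 440·9 − 1477 = $2483.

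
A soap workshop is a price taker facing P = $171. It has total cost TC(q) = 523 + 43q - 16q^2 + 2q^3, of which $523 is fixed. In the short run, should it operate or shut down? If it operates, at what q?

Produce at q = 8

Variable cost is VC = 43q - 16q^2 + 2q^3, so AVC = VC/q = 43 - 16q + 2q^2 and MC = dTC/dq = 43 - 32q + 6q^2.
The AVC parabola has its vertex at q = 16/4 = 4, where AVC = 43 - 16·4 + 2·4^2 = $11.
P = $171 exceeds min AVC = $11, so the firm stays open.
Solving P = MC: -128 - 32q + 6q^2 = 0 ⇒ q = -8/3 or 8. On the upward-sloping branch, q* = 8.
Check: AVC at q = 8 is $43 ≤ P, so revenue covers variable cost.
Profit = P·q − TC = 171·8 − 867 = $501.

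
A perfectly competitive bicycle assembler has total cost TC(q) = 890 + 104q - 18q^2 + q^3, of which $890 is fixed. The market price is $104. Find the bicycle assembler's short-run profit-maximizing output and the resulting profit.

Profit = -$26 at q = 12

AVC = 104 - 18q + q^2 has its minimum $23 at q = 9; price $104 clears that bar, so the firm operates.
With MC = 104 - 36q + 3q^2, P = MC on the upward-sloping part at q* = 12.
TR = 104·12 = 1248. TC = 890 + 384 = 1274. Profit = 1248 − 1274 = -$26.
By producing, the firm covers all variable cost plus $864 of fixed cost; shutting down would lose the full $890.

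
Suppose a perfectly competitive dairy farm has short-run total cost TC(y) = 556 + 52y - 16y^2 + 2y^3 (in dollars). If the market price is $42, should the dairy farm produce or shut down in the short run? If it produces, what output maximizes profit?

Produce at y = 5

From TC, MC = TC'(y) = 52 - 32y + 6y^2 and AVC = VC/y = 52 - 16y + 2y^2.
AVC hits its minimum where MC = AVC, at y = 4, giving min AVC = 52 - 16·4 + 2·4^2 = $20.
Because $42 ≥ $20, revenue can cover variable cost; the firm operates.
Solving P = MC: 10 - 32y + 6y^2 = 0 ⇒ y = 1/3 or 5. On the upward-sloping branch, y* = 5.
Check: AVC at y = 5 is $22 ≤ P, so revenue covers variable cost.
Profit = P·y − TC = 42·5 − 666 = -$456, a loss, but smaller than the $556 fixed cost the firm would lose by shutting down.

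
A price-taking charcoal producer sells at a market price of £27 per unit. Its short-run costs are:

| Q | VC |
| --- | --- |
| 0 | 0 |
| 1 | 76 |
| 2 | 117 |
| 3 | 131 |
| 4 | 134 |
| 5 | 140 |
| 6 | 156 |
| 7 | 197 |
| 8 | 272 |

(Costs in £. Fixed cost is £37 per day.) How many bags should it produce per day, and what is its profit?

Q = 6; profit = -£31

Tabulate TR − TC: Q=0: -37; Q=1: -86; Q=2: -100; Q=3: -87; Q=4: -63; Q=5: -42; Q=6: -31; Q=7: -45; Q=8: -93.
Profit is maximized at Q = 6. AVC there is 156/6 = £26 ≤ P, so producing beats shutting down (which would give -£37).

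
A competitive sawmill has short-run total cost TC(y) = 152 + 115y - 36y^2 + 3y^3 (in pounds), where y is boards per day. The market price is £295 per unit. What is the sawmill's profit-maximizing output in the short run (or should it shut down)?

From TC, MC = TC'(y) = 115 - 72y + 9y^2 and AVC = VC/y = 115 - 36y + 3y^2.
AVC hits its minimum where MC = AVC, at y = 6, giving min AVC = 115 - 36·6 + 3·6^2 = £7.
Since P = £295 ≥ min AVC = £7, price covers variable cost and the firm should produce.
P = MC gives -180 - 72y + 9y^2 = 0, with roots -2 and 10. Take the larger (rising MC): y* = 10.
Check: AVC at y = 10 is £55 ≤ P, so revenue covers variable cost.
Profit = P·y − TC = 295·10 − 702 = £2248.

Produce at y = 10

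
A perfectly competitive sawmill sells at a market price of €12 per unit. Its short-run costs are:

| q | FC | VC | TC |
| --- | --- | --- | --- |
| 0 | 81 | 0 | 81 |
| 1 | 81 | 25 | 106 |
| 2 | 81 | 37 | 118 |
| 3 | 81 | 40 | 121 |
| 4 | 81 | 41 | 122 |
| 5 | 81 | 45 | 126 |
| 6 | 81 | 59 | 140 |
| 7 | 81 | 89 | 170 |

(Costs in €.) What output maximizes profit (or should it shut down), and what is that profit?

q = 5; profit = -€66

Compute π = P·q − TC at each output: q=0: -81; q=1: -94; q=2: -94; q=3: -85; q=4: -74; q=5: -66; q=6: -68; q=7: -86.
Profit is maximized at q = 5. AVC there is 45/5 = €9 ≤ P, so producing beats shutting down (which would give -€81).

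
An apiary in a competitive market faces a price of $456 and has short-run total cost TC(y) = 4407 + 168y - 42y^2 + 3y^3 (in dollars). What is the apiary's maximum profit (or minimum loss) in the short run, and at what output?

AVC = 168 - 42y + 3y^2; min AVC = $21 at y = 7. Since P = $456 ≥ min AVC, the firm produces.
With MC = 168 - 84y + 9y^2, P = MC on the upward-sloping part at y* = 12.
TR = 456·12 = 5472. TC = 4407 + 1152 = 5559. Profit = 5472 − 5559 = -$87.
Shutting down would mean losing the fixed cost of $4407, so operating at a loss of $87 is better by $4320.

Profit = -$87 at y = 12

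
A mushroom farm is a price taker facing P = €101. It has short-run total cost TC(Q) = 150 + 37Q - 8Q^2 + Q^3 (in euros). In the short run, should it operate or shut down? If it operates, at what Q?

Variable cost is VC = 37Q - 8Q^2 + Q^3, so AVC = VC/Q = 37 - 8Q + Q^2 and MC = dTC/dQ = 37 - 16Q + 3Q^2.
AVC is minimized where dAVC/dQ = -8 + 2Q = 0, at Q = 4; min AVC = 37 - 8·4 + 4^2 = €21.
Since P = €101 ≥ min AVC = €21, price covers variable cost and the firm should produce.
P = MC gives -64 - 16Q + 3Q^2 = 0, with roots -8/3 and 8. Take the larger (rising MC): Q* = 8.
Check: AVC at Q = 8 is €37 ≤ P, so revenue covers variable cost.
Profit = P·Q − TC = 101·8 − 446 = €362.

Produce at Q = 8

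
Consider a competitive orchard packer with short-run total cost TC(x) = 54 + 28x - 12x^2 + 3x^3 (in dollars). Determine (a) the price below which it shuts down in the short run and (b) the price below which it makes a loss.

Shutdown price = $16; break-even price = $37

AVC = 28 - 12x + 3x^2; minimized at x = 2, giving min AVC = $16. That is the shutdown price.
ATC = 54/x + 28 - 12x + 3x^2. Setting dATC/dx = −54/x^2 − 12 + 6x = 0 gives x = 3 (since 6·3^3 − 12·3^2 = 54).
min ATC = 54/3 + 28 − 12·3 + 3·3^2 = $37. That is the break-even price.
Between these two prices the firm operates at a loss; above $37 it earns a profit.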